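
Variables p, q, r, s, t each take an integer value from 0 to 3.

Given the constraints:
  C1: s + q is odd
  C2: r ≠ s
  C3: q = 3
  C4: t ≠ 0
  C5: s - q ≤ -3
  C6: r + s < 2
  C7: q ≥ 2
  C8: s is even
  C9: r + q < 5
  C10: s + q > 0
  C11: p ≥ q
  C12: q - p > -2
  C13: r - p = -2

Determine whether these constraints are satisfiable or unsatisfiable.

Try p = 3, q = 3, r = 1, s = 0, t = 3.
Check constraint 5: s - q = -3; constraint 6: r + s = 1; constraint 9: r + q = 4. The remaining constraints are straightforward to verify.

Satisfiable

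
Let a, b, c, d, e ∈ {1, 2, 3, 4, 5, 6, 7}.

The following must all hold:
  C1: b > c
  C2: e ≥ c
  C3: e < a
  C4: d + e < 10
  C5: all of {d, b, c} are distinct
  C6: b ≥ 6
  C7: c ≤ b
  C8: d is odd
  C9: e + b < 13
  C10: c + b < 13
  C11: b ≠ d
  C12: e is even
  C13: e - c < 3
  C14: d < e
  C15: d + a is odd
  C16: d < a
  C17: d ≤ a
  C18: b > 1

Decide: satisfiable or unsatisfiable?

Satisfiable

One satisfying assignment is a = 6, b = 6, c = 4, d = 3, e = 4.
For the less obvious constraints — constraint 4: d + e = 7; constraint 9: e + b = 10 — and the others hold by inspection.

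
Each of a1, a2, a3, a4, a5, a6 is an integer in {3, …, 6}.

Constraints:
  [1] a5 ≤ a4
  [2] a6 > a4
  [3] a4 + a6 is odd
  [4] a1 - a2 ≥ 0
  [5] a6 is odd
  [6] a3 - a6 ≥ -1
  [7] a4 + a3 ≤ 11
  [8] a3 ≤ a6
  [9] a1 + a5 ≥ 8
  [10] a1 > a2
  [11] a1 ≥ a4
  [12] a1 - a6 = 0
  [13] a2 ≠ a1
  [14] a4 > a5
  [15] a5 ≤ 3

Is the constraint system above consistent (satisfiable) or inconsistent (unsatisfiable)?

Satisfiable

Setting (a1, a2, a3, a4, a5, a6) = (5, 3, 5, 4, 3, 5) satisfies everything: constraint 4: a1 - a2 = 2; constraint 6: a3 - a6 = 0; constraint 7: a4 + a3 = 9, and the others follow.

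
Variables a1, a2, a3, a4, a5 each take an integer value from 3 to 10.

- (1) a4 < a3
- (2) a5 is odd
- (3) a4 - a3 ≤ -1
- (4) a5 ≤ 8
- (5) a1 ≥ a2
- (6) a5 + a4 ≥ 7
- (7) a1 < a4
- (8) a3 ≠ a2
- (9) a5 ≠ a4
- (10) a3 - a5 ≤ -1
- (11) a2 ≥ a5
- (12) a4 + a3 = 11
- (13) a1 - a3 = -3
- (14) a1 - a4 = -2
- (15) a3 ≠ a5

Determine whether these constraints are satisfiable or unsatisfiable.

Constraints 3, 5, 7, 10, and 11 give a5 ≤ a2, a2 ≤ a1, a1 < a4, a4 < a3, a3 < a5. Chaining: a5 ≤ a2 ≤ a1 < a4 < a3 < a5, which forces a5 < a5 — impossible.

Unsatisfiable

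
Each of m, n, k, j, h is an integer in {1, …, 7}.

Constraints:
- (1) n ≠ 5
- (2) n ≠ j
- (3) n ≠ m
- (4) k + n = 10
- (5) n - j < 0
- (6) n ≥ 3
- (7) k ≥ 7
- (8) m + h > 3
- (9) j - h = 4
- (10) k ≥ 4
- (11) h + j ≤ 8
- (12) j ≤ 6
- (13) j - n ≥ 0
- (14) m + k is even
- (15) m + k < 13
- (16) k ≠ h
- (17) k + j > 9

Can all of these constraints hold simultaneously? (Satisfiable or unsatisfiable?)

Satisfiable

Try m = 5, n = 3, k = 7, j = 5, h = 1.
Check constraint 4: k + n = 10; constraint 5: n - j = -2. The remaining constraints are straightforward to verify.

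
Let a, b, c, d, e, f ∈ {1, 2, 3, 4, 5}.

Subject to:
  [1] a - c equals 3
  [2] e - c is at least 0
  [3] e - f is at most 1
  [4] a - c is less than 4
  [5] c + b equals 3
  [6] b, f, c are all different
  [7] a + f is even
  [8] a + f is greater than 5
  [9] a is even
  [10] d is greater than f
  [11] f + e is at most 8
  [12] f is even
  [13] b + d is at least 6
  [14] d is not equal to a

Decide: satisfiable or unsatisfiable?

Satisfiable

Take a = 4, b = 2, c = 1, d = 5, e = 3, f = 4. Then constraint 1: a - c = 3; constraint 2: e - c = 2; constraint 3: e - f = -1, and every other listed constraint is also met.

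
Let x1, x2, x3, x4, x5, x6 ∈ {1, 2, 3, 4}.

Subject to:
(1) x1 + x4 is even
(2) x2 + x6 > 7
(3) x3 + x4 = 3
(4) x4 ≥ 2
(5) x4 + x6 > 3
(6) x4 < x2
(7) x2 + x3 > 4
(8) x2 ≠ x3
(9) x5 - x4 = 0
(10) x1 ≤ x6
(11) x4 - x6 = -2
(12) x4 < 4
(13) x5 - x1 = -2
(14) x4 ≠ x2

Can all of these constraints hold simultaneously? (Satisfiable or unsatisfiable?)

Satisfiable

Take x1 = 4, x2 = 4, x3 = 1, x4 = 2, x5 = 2, x6 = 4. Then constraint 2: x2 + x6 = 8; constraint 3: x3 + x4 = 3, and every other listed constraint is also met.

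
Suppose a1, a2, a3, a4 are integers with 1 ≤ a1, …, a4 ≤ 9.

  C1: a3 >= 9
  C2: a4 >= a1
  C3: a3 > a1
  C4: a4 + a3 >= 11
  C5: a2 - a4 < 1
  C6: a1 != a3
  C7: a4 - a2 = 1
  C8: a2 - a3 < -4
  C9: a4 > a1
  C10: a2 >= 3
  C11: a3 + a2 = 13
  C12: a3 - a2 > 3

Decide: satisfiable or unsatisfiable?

One satisfying assignment is a1 = 4, a2 = 4, a3 = 9, a4 = 5.
For the less obvious constraints — constraint 4: a4 + a3 = 14; constraint 5: a2 - a4 = -1; constraint 7: a4 - a2 = 1 — and the others hold by inspection.

Satisfiable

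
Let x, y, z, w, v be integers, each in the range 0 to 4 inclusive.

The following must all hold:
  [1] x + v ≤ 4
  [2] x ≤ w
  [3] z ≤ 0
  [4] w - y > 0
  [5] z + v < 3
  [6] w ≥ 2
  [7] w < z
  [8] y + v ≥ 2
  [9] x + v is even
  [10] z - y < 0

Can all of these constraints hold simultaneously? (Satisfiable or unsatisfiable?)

Constraints 4, 7, and 10 give w < z, z < y, y < w. Chaining: w < z < y < w, which forces w < w — impossible.

Unsatisfiable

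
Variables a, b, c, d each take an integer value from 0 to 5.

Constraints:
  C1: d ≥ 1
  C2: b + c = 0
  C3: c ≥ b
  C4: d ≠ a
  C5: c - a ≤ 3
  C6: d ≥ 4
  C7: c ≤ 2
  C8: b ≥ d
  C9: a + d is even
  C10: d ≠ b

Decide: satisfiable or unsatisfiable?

From constraints 6 and 8: b ≥ d and d ≥ 4, so b ≥ 4. From constraints 3 and 7: b ≤ c and c ≤ 2, so b ≤ 2. But 2 < 4, so no value of b works.

Unsatisfiable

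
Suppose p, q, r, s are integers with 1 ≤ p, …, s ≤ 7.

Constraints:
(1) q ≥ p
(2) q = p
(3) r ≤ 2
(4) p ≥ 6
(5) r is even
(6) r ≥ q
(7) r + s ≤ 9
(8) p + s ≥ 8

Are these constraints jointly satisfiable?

Unsatisfiable

From constraints 1 and 4: q ≥ p and p ≥ 6, so q ≥ 6. From constraints 3 and 6: q ≤ r and r ≤ 2, so q ≤ 2. But 2 < 6, so no value of q works.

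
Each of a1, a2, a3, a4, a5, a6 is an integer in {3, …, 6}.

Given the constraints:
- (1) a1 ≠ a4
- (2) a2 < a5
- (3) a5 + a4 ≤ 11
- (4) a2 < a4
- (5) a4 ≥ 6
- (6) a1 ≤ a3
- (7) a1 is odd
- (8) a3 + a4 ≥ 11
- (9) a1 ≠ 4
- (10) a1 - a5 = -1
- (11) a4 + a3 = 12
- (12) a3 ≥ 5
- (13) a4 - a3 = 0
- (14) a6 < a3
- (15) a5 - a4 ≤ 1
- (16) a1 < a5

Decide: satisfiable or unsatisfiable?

Satisfiable

One satisfying assignment is a1 = 3, a2 = 3, a3 = 6, a4 = 6, a5 = 4, a6 = 3.
For the less obvious constraints — constraint 3: a5 + a4 = 10; constraint 8: a3 + a4 = 12 — and the others hold by inspection.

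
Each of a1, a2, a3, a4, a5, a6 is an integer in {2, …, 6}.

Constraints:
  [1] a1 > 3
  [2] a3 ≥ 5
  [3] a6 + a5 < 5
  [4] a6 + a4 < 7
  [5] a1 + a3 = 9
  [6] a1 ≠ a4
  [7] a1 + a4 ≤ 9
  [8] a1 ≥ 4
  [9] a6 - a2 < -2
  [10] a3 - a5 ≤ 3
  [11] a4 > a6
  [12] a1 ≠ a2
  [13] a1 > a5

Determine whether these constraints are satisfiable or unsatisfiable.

One satisfying assignment is a1 = 4, a2 = 5, a3 = 5, a4 = 3, a5 = 2, a6 = 2.
For the less obvious constraints — constraint 3: a6 + a5 = 4; constraint 4: a6 + a4 = 5 — and the others hold by inspection.

Satisfiable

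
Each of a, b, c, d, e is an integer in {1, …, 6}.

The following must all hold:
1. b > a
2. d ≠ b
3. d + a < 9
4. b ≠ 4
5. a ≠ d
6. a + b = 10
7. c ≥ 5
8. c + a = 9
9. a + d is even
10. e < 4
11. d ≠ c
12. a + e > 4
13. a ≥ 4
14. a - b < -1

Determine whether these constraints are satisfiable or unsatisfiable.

Satisfiable

The assignment a = 4, b = 6, c = 5, d = 2, e = 1 works:
  constraint 3 holds since d + a = 6.
  constraint 6 holds since a + b = 10.
  constraint 8 holds since c + a = 9.
The rest check out directly.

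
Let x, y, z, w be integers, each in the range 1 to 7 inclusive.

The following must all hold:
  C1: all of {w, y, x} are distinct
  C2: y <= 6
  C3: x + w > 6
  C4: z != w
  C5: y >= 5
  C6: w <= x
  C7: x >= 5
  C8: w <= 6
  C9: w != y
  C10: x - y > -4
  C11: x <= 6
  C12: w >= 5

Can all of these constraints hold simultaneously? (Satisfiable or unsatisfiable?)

Unsatisfiable

Constraints 2, 5, 7, 8, 11, and 12 confine each of w, y, x to the 2 values {5, 6}.
Constraint 1 requires all 3 of them to be distinct, but only 2 values are available — impossible by the pigeonhole principle.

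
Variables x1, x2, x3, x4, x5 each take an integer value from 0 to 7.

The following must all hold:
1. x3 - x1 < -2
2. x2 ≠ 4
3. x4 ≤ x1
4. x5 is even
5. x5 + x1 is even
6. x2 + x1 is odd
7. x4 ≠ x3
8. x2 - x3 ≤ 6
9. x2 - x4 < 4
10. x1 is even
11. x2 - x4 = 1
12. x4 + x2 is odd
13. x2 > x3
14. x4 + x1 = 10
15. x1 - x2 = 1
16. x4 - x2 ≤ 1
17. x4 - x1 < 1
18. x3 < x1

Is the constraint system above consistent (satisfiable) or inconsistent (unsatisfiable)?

Take x1 = 6, x2 = 5, x3 = 1, x4 = 4, x5 = 6. Then constraint 1: x3 - x1 = -5; constraint 8: x2 - x3 = 4; constraint 9: x2 - x4 = 1, and every other listed constraint is also met.

Satisfiable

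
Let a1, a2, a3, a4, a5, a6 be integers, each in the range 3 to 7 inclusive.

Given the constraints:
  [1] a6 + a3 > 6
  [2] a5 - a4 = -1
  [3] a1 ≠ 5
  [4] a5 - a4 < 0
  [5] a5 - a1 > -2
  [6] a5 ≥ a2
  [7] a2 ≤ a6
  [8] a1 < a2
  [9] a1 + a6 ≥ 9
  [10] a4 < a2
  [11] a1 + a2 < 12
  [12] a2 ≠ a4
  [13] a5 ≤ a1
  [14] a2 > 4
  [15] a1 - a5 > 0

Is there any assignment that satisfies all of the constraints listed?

Constraints 6, 8, and 15 give a2 ≤ a5, a5 < a1, a1 < a2. Chaining: a2 ≤ a5 < a1 < a2, which forces a2 < a2 — impossible.

Unsatisfiable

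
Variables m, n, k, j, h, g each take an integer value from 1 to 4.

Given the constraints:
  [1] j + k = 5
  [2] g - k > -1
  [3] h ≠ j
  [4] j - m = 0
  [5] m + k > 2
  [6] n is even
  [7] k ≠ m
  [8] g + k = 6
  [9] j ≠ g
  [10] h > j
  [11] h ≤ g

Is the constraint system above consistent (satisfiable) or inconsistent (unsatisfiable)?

Satisfiable

Try m = 2, n = 2, k = 3, j = 2, h = 3, g = 3.
Check constraint 1: j + k = 5; constraint 2: g - k = 0. The remaining constraints are straightforward to verify.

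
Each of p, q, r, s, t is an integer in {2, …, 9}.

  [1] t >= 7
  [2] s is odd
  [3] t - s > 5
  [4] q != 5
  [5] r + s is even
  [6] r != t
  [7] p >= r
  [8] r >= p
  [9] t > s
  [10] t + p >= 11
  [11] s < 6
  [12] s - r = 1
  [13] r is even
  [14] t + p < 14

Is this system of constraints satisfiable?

Constraint 13 makes r even and constraint 2 makes s odd, so r + s must be odd. Constraint 5 says r + s is even — contradiction.

Unsatisfiable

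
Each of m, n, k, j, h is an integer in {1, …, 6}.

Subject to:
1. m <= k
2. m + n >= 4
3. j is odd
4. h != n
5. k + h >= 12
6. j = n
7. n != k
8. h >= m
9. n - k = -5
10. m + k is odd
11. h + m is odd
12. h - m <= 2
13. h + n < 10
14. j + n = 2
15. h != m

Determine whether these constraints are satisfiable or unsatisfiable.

Satisfiable

One satisfying assignment is m = 5, n = 1, k = 6, j = 1, h = 6.
For the less obvious constraints — constraint 2: m + n = 6; constraint 5: k + h = 12 — and the others hold by inspection.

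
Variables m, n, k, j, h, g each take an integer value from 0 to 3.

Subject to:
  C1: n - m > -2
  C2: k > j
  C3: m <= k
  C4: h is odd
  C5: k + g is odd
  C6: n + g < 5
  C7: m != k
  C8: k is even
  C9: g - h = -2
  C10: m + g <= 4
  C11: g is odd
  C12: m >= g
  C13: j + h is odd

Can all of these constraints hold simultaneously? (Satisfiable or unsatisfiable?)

Satisfiable

Setting (m, n, k, j, h, g) = (1, 1, 2, 0, 3, 1) satisfies everything: constraint 1: n - m = 0; constraint 6: n + g = 2, and the others follow.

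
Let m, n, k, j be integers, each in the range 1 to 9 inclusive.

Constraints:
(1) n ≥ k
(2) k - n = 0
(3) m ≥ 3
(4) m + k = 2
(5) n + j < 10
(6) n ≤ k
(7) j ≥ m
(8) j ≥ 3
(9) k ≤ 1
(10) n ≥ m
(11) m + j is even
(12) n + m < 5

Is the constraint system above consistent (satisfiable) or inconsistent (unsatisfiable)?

Unsatisfiable

From constraints 3 and 10: n ≥ m and m ≥ 3, so n ≥ 3. From constraints 6 and 9: n ≤ k and k ≤ 1, so n ≤ 1. But 1 < 3, so no value of n works.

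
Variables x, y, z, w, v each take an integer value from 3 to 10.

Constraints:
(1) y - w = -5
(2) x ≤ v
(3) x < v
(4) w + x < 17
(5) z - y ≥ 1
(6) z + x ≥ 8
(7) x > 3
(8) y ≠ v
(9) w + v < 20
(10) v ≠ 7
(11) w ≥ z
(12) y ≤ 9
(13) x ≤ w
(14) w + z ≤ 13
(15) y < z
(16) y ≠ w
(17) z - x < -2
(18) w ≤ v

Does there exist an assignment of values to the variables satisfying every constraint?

Satisfiable

Setting (x, y, z, w, v) = (7, 3, 4, 8, 10) satisfies everything: constraint 1: y - w = -5; constraint 4: w + x = 15, and the others follow.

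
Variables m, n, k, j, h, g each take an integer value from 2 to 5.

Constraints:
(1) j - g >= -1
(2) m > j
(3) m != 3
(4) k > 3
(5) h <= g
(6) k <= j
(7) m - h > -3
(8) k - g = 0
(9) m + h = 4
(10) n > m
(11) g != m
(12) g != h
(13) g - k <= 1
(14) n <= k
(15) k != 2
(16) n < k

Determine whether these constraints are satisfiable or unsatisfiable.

Unsatisfiable

Constraints 2, 6, 10, and 16 give n < k, k ≤ j, j < m, m < n. Chaining: n < k ≤ j < m < n, which forces n < n — impossible.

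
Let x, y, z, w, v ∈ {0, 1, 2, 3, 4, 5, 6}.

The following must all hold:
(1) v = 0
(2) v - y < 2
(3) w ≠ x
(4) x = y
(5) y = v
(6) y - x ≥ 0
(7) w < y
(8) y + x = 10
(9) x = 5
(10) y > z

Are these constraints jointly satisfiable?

Constraint 9 fixes x = 5 and constraint 1 fixes v = 0. Constraints 4 and 5 give x = y = v, so x = v. But 5 ≠ 0 — contradiction.

Unsatisfiable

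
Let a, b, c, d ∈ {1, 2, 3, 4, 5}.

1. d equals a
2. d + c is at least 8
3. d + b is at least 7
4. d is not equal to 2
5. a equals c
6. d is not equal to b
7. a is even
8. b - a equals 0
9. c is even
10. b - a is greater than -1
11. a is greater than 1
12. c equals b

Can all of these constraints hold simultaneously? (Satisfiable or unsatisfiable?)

From constraints 1, 5, and 12, d = a = c = b, so d = b. But constraint 6 says d ≠ b. Contradiction.

Unsatisfiable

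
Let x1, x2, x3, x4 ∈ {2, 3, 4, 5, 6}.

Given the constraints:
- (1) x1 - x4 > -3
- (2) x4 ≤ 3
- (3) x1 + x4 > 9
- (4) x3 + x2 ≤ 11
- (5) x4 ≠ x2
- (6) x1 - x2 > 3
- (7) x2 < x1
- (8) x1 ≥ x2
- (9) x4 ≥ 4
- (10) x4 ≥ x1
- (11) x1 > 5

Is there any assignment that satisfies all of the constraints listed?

Unsatisfiable

From constraint 11: x1 ≥ 6. From constraints 2 and 10: x1 ≤ x4 and x4 ≤ 3, so x1 ≤ 3. But 3 < 6, so no value of x1 works.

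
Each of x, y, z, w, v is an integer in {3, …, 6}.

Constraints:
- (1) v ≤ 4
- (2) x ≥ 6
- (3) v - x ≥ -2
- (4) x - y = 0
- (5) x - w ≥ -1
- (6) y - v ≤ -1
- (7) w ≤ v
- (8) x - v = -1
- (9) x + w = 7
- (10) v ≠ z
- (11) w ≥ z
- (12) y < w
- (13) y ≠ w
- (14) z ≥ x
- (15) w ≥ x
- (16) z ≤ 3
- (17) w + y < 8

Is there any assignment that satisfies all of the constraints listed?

Unsatisfiable

From constraints 2 and 15: w ≥ x and x ≥ 6, so w ≥ 6. From constraints 1 and 7: w ≤ v and v ≤ 4, so w ≤ 4. But 4 < 6, so no value of w works.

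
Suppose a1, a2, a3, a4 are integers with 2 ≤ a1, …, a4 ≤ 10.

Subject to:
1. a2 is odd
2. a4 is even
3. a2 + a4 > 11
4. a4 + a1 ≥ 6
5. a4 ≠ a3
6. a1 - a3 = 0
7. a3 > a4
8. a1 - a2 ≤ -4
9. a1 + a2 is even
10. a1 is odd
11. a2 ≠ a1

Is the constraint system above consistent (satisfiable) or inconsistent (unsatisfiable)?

Satisfiable

Take a1 = 5, a2 = 9, a3 = 5, a4 = 4. Then constraint 3: a2 + a4 = 13; constraint 4: a4 + a1 = 9, and every other listed constraint is also met.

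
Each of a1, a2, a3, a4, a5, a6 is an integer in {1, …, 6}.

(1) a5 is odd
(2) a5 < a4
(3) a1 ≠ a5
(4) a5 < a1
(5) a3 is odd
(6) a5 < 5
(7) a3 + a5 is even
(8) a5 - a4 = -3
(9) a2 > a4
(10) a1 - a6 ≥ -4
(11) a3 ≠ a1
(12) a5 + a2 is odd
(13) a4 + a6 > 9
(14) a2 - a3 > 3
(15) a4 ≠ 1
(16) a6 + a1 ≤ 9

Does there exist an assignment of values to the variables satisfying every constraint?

Try a1 = 3, a2 = 6, a3 = 1, a4 = 4, a5 = 1, a6 = 6.
Check constraint 8: a5 - a4 = -3; constraint 10: a1 - a6 = -3; constraint 13: a4 + a6 = 10. The remaining constraints are straightforward to verify.

Satisfiable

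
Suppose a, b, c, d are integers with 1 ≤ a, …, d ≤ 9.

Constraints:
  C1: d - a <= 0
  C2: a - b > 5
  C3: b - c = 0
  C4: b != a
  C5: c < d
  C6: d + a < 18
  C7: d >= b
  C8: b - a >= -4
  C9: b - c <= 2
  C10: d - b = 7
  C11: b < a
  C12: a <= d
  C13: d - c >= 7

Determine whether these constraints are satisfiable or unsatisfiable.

Constraints 1, 8, 9, and 13 give d − c ≥ 7, c − b ≥ -2, b − a ≥ -4, a − d ≥ 0.
Adding all 4 inequalities: the left sides telescope to 0, and the right sides sum to 7 + (-2) + (-4) + 0 = 1. So 0 ≥ 1, which is false.

Unsatisfiable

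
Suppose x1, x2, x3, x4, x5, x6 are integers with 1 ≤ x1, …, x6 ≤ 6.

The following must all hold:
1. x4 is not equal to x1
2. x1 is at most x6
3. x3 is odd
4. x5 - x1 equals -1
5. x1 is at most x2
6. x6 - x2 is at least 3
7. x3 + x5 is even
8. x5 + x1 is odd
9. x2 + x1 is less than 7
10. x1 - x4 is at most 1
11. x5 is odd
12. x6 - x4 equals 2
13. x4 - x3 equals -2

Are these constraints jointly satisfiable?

Take x1 = 2, x2 = 2, x3 = 5, x4 = 3, x5 = 1, x6 = 5. Then constraint 4: x5 - x1 = -1; constraint 6: x6 - x2 = 3, and every other listed constraint is also met.

Satisfiable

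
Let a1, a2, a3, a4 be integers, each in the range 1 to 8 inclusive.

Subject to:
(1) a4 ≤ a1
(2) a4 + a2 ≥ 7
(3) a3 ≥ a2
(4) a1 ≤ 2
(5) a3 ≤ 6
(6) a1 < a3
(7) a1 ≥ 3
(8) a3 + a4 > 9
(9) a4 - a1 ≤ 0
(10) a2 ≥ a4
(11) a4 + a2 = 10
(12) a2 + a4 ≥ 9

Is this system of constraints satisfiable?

Unsatisfiable

From constraints 3 and 5: a2 ≤ a3 ≤ 6. From constraints 1 and 4: a4 ≤ a1 ≤ 2. Hence a2 + a4 ≤ 8. But constraint 12 requires a2 + a4 ≥ 9, and 9 > 8. Contradiction.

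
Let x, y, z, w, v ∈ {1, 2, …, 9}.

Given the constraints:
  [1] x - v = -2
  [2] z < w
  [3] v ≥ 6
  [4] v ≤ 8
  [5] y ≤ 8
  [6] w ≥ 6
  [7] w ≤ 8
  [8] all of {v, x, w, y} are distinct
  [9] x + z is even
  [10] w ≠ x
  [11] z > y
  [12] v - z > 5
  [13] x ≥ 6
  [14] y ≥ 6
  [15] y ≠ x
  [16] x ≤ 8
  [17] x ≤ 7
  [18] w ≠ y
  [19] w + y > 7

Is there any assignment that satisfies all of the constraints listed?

Constraints 3, 4, 5, 6, 7, 13, 14, and 16 confine each of v, x, w, y to the 3 values {6, …, 8}.
Constraint 8 requires all 4 of them to be distinct, but only 3 values are available — impossible by the pigeonhole principle.

Unsatisfiable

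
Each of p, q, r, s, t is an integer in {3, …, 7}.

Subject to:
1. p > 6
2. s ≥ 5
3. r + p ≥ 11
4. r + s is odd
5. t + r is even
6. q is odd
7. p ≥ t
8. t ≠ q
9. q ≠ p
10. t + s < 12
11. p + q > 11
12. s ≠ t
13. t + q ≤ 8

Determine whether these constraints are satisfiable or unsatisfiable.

Take p = 7, q = 5, r = 7, s = 6, t = 3. Then constraint 3: r + p = 14; constraint 10: t + s = 9, and every other listed constraint is also met.

Satisfiable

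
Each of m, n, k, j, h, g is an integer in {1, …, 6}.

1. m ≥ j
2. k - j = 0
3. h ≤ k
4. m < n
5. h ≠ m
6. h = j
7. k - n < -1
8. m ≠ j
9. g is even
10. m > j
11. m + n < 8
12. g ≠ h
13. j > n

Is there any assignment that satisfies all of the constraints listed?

Unsatisfiable

Constraints 4, 10, and 13 give j < m, m < n, n < j. Chaining: j < m < n < j, which forces j < j — impossible.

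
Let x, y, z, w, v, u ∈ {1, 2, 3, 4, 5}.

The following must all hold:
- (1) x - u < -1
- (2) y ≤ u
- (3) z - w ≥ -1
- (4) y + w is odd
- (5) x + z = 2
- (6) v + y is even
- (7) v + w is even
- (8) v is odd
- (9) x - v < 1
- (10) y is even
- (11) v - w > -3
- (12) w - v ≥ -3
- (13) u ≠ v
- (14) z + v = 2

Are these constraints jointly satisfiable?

Unsatisfiable

Constraint 8 makes v odd and constraint 10 makes y even, so v + y must be odd. Constraint 6 says v + y is even — contradiction.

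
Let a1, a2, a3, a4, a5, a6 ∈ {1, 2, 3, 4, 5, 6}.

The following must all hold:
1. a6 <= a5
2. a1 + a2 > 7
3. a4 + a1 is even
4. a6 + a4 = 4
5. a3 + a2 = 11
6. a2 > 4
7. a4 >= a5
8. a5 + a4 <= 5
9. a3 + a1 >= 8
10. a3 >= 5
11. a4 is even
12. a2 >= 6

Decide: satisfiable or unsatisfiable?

One satisfying assignment is a1 = 4, a2 = 6, a3 = 5, a4 = 2, a5 = 2, a6 = 2.
For the less obvious constraints — constraint 2: a1 + a2 = 10; constraint 4: a6 + a4 = 4 — and the others hold by inspection.

Satisfiable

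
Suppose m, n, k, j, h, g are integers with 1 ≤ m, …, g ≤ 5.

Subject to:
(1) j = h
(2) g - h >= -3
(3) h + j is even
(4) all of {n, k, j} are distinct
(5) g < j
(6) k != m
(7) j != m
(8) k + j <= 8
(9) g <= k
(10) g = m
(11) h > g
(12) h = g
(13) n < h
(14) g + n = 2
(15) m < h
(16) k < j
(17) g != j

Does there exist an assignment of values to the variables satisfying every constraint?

Unsatisfiable

From constraints 1, 10, and 12, j = h = g = m, so j = m. But constraint 7 says j ≠ m. Contradiction.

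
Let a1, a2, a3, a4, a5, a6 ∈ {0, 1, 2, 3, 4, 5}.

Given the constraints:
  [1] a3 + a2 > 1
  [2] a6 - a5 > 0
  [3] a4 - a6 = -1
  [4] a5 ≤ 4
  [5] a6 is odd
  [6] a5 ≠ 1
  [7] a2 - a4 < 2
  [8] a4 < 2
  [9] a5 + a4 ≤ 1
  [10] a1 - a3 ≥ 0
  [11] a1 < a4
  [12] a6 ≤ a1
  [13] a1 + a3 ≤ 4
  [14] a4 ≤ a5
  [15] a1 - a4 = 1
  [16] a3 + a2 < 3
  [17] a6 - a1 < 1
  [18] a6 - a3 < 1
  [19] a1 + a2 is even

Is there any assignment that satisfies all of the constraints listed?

Constraints 2, 11, 12, and 14 give a4 ≤ a5, a5 < a6, a6 ≤ a1, a1 < a4. Chaining: a4 ≤ a5 < a6 ≤ a1 < a4, which forces a4 < a4 — impossible.

Unsatisfiable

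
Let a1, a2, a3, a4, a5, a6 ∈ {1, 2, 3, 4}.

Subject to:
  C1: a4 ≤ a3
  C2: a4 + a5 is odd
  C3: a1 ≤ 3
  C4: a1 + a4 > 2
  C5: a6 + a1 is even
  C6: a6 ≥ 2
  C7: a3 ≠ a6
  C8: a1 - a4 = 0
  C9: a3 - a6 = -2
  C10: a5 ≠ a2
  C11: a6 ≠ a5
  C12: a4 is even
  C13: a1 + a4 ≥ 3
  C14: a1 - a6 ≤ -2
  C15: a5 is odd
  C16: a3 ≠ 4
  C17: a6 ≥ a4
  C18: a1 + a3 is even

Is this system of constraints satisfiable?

The assignment a1 = 2, a2 = 4, a3 = 2, a4 = 2, a5 = 1, a6 = 4 works:
  constraint 4 holds since a1 + a4 = 4.
  constraint 8 holds since a1 - a4 = 0.
  constraint 9 holds since a3 - a6 = -2.
The rest check out directly.

Satisfiable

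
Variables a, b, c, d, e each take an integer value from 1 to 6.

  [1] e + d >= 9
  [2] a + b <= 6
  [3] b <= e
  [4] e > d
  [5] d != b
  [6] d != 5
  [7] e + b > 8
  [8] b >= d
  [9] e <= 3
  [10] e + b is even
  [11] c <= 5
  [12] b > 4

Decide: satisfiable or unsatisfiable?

From constraint 12: b ≥ 5. From constraints 3 and 9: b ≤ e and e ≤ 3, so b ≤ 3. But 3 < 5, so no value of b works.

Unsatisfiable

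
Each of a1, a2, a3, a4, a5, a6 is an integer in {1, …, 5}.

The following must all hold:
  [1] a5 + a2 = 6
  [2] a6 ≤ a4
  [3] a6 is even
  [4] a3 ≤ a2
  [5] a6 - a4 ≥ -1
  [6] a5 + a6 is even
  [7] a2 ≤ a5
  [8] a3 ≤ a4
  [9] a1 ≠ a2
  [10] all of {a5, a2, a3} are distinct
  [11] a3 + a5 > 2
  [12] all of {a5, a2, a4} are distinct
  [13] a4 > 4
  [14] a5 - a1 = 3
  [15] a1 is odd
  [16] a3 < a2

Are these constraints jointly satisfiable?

Satisfiable

The assignment a1 = 1, a2 = 2, a3 = 1, a4 = 5, a5 = 4, a6 = 4 works:
  constraint 1 holds since a5 + a2 = 6.
  constraint 5 holds since a6 - a4 = -1.
  constraint 11 holds since a3 + a5 = 5.
The rest check out directly.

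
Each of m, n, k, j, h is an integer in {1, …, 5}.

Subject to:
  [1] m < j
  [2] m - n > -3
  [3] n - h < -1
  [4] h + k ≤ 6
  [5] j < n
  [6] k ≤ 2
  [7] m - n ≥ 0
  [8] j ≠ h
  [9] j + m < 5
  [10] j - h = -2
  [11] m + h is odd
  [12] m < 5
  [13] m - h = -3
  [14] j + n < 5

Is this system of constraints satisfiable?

Unsatisfiable

Constraints 1, 5, and 7 give m < j, j < n, n ≤ m. Chaining: m < j < n ≤ m, which forces m < m — impossible.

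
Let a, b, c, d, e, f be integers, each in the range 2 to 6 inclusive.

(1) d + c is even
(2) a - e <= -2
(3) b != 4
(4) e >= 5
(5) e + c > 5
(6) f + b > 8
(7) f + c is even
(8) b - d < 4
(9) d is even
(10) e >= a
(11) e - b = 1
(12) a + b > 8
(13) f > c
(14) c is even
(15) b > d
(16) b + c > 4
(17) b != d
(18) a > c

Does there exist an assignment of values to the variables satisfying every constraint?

Satisfiable

Setting (a, b, c, d, e, f) = (4, 5, 2, 2, 6, 6) satisfies everything: constraint 2: a - e = -2; constraint 5: e + c = 8, and the others follow.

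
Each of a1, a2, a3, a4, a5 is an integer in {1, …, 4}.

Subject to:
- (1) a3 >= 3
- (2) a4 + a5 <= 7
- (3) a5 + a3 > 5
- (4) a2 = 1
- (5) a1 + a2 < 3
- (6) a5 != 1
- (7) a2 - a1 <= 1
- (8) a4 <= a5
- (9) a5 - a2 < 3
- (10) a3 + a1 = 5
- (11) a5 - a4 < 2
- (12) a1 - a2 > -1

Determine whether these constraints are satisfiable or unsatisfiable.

The assignment a1 = 1, a2 = 1, a3 = 4, a4 = 3, a5 = 3 works:
  constraint 2 holds since a4 + a5 = 6.
  constraint 3 holds since a5 + a3 = 7.
The rest check out directly.

Satisfiable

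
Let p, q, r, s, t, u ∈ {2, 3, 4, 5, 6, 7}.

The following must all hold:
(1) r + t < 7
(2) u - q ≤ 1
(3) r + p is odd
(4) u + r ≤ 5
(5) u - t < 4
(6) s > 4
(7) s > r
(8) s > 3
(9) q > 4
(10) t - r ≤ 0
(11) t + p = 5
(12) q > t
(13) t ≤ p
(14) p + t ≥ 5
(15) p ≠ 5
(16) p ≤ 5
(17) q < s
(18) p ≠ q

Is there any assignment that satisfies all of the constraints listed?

Satisfiable

Take p = 3, q = 5, r = 2, s = 7, t = 2, u = 3. Then constraint 1: r + t = 4; constraint 2: u - q = -2, and every other listed constraint is also met.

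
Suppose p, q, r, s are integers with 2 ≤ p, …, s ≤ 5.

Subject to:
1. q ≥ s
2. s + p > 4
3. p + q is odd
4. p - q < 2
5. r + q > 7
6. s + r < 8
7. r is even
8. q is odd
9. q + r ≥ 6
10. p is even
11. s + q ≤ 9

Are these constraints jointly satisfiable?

Setting (p, q, r, s) = (4, 5, 4, 3) satisfies everything: constraint 2: s + p = 7; constraint 4: p - q = -1, and the others follow.

Satisfiable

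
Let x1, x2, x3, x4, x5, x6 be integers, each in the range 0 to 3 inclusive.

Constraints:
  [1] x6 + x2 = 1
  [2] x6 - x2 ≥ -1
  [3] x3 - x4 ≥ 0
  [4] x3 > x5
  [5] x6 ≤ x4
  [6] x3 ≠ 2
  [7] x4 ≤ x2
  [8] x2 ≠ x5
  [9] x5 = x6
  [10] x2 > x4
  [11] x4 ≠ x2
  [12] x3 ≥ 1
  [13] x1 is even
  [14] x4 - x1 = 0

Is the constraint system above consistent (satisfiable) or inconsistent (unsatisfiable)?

Satisfiable

Setting (x1, x2, x3, x4, x5, x6) = (0, 1, 3, 0, 0, 0) satisfies everything: constraint 1: x6 + x2 = 1; constraint 2: x6 - x2 = -1; constraint 3: x3 - x4 = 3, and the others follow.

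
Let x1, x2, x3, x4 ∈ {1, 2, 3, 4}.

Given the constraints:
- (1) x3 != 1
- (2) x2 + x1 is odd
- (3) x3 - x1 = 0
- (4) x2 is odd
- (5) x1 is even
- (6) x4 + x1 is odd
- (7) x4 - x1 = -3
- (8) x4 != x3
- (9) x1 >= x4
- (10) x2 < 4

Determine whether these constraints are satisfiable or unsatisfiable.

Satisfiable

Setting (x1, x2, x3, x4) = (4, 3, 4, 1) satisfies everything: constraint 2: x2 + x1 = 7 is odd; constraint 3: x3 - x1 = 0; constraint 7: x4 - x1 = -3, and the others follow.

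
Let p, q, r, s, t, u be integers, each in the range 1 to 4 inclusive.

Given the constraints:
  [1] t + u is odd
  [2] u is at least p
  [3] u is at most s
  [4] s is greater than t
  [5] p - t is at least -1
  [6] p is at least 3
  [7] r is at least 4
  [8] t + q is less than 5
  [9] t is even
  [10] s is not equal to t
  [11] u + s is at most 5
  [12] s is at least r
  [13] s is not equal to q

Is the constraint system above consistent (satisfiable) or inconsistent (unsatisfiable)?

Unsatisfiable

From constraints 2 and 6: u ≥ p ≥ 3. From constraints 7 and 12: s ≥ r ≥ 4. Hence u + s ≥ 7. But constraint 11 requires u + s ≤ 5, and 5 < 7. Contradiction.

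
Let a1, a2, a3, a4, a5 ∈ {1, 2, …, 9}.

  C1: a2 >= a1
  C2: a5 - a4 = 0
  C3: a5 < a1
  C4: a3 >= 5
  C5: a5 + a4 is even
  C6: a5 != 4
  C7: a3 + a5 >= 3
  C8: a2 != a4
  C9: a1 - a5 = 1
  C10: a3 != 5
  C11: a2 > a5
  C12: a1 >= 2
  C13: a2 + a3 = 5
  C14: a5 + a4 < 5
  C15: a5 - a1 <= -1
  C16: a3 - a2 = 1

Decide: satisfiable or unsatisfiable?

From constraints 1 and 12: a2 ≥ a1 ≥ 2. From constraint 4: a3 ≥ 5. Hence a2 + a3 ≥ 7. But constraint 13 requires a2 + a3 = 5, and 5 < 7. Contradiction.

Unsatisfiable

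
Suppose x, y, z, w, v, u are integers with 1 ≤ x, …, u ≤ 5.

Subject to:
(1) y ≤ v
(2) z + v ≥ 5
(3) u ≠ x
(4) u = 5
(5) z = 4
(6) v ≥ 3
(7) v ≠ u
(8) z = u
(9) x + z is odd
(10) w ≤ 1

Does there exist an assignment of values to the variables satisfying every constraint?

Constraint 5 fixes z = 4 and constraint 4 fixes u = 5, but constraint 8 requires z = u. Since 4 ≠ 5, contradiction.

Unsatisfiable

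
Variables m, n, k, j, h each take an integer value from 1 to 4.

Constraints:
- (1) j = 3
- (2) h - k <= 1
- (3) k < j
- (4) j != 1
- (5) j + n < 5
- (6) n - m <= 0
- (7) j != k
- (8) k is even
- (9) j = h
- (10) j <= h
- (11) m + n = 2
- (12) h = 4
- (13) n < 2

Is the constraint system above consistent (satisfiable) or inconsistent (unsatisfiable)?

Unsatisfiable

Constraint 1 fixes j = 3 and constraint 12 fixes h = 4, but constraint 9 requires j = h. Since 3 ≠ 4, contradiction.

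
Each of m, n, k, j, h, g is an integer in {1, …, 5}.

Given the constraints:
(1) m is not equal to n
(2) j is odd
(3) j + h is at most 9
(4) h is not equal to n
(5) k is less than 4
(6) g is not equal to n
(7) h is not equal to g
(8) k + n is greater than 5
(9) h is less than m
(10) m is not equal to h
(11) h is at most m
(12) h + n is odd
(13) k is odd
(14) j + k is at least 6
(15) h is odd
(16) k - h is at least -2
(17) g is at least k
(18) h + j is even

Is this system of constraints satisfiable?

Setting (m, n, k, j, h, g) = (5, 4, 3, 5, 3, 5) satisfies everything: constraint 3: j + h = 8; constraint 8: k + n = 7; constraint 14: j + k = 8, and the others follow.

Satisfiable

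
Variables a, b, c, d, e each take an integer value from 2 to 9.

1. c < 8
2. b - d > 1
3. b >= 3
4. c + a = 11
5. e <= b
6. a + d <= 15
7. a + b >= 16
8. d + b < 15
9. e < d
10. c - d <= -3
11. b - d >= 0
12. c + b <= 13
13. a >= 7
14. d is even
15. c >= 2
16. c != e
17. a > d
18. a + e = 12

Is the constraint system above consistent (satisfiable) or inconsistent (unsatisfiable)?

Satisfiable

The assignment a = 8, b = 8, c = 3, d = 6, e = 4 works:
  constraint 2 holds since b - d = 2.
  constraint 4 holds since c + a = 11.
The rest check out directly.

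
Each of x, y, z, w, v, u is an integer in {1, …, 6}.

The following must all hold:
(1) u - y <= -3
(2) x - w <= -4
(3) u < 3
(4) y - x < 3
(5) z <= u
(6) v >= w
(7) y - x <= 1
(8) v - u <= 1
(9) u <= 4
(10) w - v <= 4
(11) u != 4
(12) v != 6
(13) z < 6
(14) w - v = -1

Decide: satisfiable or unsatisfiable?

Unsatisfiable

Constraints 1, 2, 7, 8, and 10 give u − v ≥ -1, v − w ≥ -4, w − x ≥ 4, x − y ≥ -1, y − u ≥ 3.
Adding all 5 inequalities: the left sides telescope to 0, and the right sides sum to (-1) + (-4) + 4 + (-1) + 3 = 1. So 0 ≥ 1, which is false.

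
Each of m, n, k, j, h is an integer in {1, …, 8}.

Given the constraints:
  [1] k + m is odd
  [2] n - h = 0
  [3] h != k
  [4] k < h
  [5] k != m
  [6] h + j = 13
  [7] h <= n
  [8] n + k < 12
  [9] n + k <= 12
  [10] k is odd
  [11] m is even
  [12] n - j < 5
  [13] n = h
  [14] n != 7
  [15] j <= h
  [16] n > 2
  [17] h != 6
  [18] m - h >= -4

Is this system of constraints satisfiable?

Try m = 6, n = 8, k = 1, j = 5, h = 8.
Check constraint 2: n - h = 0; constraint 6: h + j = 13. The remaining constraints are straightforward to verify.

Satisfiable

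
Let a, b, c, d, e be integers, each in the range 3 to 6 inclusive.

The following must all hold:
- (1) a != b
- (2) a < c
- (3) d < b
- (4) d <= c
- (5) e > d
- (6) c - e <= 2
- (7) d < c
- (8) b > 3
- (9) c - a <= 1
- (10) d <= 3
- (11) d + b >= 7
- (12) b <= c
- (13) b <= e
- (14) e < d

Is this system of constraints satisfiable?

Unsatisfiable

Constraints 3, 13, and 14 give e < d, d < b, b ≤ e. Chaining: e < d < b ≤ e, which forces e < e — impossible.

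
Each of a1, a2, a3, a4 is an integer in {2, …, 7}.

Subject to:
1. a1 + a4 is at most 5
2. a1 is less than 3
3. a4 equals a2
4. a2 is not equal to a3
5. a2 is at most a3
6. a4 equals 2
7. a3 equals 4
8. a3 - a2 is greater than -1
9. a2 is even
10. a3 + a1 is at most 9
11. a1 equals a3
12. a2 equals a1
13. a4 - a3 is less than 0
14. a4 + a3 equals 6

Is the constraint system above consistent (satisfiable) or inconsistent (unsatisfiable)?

Unsatisfiable

Constraint 6 fixes a4 = 2 and constraint 7 fixes a3 = 4. Constraints 3, 11, and 12 give a4 = a2 = a1 = a3, so a4 = a3. But 2 ≠ 4 — contradiction.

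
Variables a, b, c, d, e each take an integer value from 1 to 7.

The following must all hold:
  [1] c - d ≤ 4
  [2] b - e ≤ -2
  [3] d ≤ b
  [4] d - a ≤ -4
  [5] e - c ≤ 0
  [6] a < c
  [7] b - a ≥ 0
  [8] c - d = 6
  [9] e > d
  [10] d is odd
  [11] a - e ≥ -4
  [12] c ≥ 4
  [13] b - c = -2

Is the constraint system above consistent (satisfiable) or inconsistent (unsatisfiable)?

Unsatisfiable

Constraints 1, 2, 4, 5, and 7 give b − a ≥ 0, a − d ≥ 4, d − c ≥ -4, c − e ≥ 0, e − b ≥ 2.
Adding all 5 inequalities: the left sides telescope to 0, and the right sides sum to 0 + 4 + (-4) + 0 + 2 = 2. So 0 ≥ 2, which is false.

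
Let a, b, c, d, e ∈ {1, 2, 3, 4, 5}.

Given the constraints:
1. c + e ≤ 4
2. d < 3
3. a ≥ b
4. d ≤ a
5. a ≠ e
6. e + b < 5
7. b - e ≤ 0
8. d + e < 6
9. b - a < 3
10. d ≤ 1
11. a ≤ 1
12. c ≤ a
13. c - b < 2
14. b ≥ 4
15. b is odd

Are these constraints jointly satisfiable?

Unsatisfiable

From constraint 14: b ≥ 4. From constraints 3 and 11: b ≤ a and a ≤ 1, so b ≤ 1. But 1 < 4, so no value of b works.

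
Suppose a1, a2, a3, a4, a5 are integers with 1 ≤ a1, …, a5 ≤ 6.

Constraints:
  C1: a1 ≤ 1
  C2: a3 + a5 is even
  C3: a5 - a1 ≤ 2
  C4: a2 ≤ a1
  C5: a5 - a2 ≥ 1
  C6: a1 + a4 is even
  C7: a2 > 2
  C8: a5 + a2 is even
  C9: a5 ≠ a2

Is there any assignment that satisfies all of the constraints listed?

From constraint 7: a2 ≥ 3. From constraints 1 and 4: a2 ≤ a1 and a1 ≤ 1, so a2 ≤ 1. But 1 < 3, so no value of a2 works.

Unsatisfiable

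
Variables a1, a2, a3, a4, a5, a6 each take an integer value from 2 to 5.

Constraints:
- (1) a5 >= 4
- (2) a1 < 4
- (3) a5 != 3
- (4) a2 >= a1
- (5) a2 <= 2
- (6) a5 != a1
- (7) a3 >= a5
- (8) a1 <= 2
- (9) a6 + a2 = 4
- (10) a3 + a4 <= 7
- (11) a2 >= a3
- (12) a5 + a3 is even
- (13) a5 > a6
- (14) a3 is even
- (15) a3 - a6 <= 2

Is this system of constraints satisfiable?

Unsatisfiable

From constraints 1 and 7: a3 ≥ a5 and a5 ≥ 4, so a3 ≥ 4. From constraints 5 and 11: a3 ≤ a2 and a2 ≤ 2, so a3 ≤ 2. But 2 < 4, so no value of a3 works.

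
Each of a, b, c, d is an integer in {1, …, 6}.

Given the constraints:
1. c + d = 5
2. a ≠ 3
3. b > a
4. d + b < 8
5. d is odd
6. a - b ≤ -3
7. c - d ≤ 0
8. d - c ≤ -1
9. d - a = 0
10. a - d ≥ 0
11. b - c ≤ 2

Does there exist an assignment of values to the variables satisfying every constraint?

Unsatisfiable

Constraints 6, 7, 10, and 11 give b − a ≥ 3, a − d ≥ 0, d − c ≥ 0, c − b ≥ -2.
Adding all 4 inequalities: the left sides telescope to 0, and the right sides sum to 3 + 0 + 0 + (-2) = 1. So 0 ≥ 1, which is false.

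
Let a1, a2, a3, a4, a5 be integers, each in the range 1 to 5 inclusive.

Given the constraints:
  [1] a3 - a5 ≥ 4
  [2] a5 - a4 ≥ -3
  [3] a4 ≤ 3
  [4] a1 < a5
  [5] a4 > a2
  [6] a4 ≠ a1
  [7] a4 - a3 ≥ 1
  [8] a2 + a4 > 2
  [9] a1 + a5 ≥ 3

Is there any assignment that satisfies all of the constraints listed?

Unsatisfiable

Constraints 1, 2, and 7 give a5 − a4 ≥ -3, a4 − a3 ≥ 1, a3 − a5 ≥ 4.
Adding all 3 inequalities: the left sides telescope to 0, and the right sides sum to (-3) + 1 + 4 = 2. So 0 ≥ 2, which is false.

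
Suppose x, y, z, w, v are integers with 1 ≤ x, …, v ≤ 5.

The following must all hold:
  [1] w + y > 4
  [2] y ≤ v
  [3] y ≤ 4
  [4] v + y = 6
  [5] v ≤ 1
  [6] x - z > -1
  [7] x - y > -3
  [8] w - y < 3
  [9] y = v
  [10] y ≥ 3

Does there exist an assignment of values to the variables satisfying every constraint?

From constraints 2 and 10: v ≥ y and y ≥ 3, so v ≥ 3. From constraint 5: v ≤ 1. But 1 < 3, so no value of v works.

Unsatisfiable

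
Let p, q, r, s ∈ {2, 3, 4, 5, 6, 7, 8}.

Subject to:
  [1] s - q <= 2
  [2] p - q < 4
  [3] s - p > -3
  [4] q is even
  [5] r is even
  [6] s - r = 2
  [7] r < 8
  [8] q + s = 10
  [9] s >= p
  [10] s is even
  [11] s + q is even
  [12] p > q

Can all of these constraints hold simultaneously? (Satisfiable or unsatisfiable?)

Try p = 6, q = 4, r = 4, s = 6.
Check constraint 1: s - q = 2; constraint 2: p - q = 2. The remaining constraints are straightforward to verify.

Satisfiable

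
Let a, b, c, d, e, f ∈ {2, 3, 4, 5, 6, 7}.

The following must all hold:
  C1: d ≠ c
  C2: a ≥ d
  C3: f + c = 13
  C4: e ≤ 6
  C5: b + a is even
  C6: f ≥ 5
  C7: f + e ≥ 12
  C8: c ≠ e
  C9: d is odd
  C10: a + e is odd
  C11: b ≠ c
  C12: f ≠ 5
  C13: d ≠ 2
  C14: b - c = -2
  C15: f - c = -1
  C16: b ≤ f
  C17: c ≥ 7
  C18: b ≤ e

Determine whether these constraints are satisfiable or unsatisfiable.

Take a = 7, b = 5, c = 7, d = 3, e = 6, f = 6. Then constraint 3: f + c = 13; constraint 7: f + e = 12; constraint 14: b - c = -2, and every other listed constraint is also met.

Satisfiable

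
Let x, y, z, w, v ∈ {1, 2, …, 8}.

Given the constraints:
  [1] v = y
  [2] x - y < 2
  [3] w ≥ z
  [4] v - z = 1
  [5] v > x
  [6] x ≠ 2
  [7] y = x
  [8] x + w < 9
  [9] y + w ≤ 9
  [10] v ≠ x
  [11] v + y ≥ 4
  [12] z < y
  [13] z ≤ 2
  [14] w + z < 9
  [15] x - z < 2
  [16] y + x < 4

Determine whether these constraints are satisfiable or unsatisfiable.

From constraints 1 and 7, v = y = x, so v = x. But constraint 10 says v ≠ x. Contradiction.

Unsatisfiable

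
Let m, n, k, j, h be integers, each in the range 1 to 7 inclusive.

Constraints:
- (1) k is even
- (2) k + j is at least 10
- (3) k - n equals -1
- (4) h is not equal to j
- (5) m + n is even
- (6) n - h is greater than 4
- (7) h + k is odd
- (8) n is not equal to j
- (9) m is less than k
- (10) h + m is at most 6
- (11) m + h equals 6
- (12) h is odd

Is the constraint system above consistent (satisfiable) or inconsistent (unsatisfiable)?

Setting (m, n, k, j, h) = (5, 7, 6, 5, 1) satisfies everything: constraint 2: k + j = 11; constraint 3: k - n = -1, and the others follow.

Satisfiable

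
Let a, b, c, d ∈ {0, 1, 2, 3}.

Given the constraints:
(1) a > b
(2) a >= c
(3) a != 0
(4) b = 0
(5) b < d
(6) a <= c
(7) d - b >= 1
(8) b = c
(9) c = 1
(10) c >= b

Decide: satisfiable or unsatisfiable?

Unsatisfiable

Constraint 4 fixes b = 0 and constraint 9 fixes c = 1, but constraint 8 requires b = c. Since 0 ≠ 1, contradiction.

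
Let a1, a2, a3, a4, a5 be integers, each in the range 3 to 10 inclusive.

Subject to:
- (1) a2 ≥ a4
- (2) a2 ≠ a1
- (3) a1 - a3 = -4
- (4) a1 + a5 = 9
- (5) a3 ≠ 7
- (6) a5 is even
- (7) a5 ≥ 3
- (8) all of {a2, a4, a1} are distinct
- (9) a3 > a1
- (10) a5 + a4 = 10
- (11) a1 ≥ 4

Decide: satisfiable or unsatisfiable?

Satisfiable

The assignment a1 = 5, a2 = 9, a3 = 9, a4 = 6, a5 = 4 works:
  constraint 3 holds since a1 - a3 = -4.
  constraint 4 holds since a1 + a5 = 9.
The rest check out directly.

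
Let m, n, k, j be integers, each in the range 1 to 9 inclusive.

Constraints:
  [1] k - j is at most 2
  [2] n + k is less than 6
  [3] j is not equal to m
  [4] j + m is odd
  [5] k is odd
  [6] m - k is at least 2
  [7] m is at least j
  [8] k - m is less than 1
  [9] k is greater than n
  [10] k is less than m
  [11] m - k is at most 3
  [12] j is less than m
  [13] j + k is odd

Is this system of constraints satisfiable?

Take m = 5, n = 1, k = 3, j = 2. Then constraint 1: k - j = 1; constraint 2: n + k = 4, and every other listed constraint is also met.

Satisfiable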